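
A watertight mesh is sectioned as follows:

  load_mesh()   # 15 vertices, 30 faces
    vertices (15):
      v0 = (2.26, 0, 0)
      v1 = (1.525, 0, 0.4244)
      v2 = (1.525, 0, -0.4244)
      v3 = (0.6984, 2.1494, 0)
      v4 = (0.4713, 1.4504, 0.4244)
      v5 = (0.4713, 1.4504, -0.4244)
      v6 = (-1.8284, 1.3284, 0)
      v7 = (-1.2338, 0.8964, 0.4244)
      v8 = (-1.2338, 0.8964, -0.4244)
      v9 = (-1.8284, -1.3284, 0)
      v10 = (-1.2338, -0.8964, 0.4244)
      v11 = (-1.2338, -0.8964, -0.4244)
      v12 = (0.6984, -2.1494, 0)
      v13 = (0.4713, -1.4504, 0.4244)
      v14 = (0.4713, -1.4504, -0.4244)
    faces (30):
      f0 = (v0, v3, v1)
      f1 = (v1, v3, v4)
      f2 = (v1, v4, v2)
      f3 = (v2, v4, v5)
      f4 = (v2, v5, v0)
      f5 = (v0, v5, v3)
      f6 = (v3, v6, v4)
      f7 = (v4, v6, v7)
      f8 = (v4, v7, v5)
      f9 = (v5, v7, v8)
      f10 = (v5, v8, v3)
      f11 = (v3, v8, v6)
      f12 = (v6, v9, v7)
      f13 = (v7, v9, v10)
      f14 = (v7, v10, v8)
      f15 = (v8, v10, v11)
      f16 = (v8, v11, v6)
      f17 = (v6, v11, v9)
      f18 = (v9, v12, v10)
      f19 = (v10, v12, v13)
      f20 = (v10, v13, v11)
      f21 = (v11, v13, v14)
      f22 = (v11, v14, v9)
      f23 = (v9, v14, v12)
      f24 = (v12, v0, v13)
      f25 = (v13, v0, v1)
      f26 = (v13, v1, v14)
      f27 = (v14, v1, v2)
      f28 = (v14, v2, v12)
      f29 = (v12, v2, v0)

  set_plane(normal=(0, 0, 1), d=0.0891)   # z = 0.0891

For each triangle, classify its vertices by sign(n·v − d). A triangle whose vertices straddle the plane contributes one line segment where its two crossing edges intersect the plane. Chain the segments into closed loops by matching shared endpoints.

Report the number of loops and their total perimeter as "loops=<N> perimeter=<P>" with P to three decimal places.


loops=2 perimeter=21.341

Straddling triangles (20 of 30):
  (v0,v3,v1) [--+] → (0.871939, 1.69815, 0.0891)–(2.10569, 0, 0.0891)  len=2.0990
  (v1,v3,v4) [+-+] → (0.871939, 1.69815, 0.0891)–(0.650722, 2.00265, 0.0891)  len=0.3764
  (v1,v4,v2) [++-] → (0.887541, 0.877451, 0.0891)–(1.525, 0, 0.0891)  len=1.0846
  (v2,v4,v5) [-+-] → (0.887541, 0.877451, 0.0891)–(0.4713, 1.4504, 0.0891)  len=0.7082
  (v3,v6,v4) [--+] → (-1.34559, 1.35401, 0.0891)–(0.650722, 2.00265, 0.0891)  len=2.0990
  (v4,v6,v7) [+-+] → (-1.34559, 1.35401, 0.0891)–(-1.70357, 1.2377, 0.0891)  len=0.3764
  (v4,v7,v5) [++-] → (-0.560237, 1.11525, 0.0891)–(0.4713, 1.4504, 0.0891)  len=1.0846
  (v5,v7,v8) [-+-] → (-0.560237, 1.11525, 0.0891)–(-1.2338, 0.8964, 0.0891)  len=0.7082
  (v6,v9,v7) [--+] → (-1.70357, -0.861318, 0.0891)–(-1.70357, 1.2377, 0.0891)  len=2.0990
  (v7,v9,v10) [+-+] → (-1.70357, -0.861318, 0.0891)–(-1.70357, -1.2377, 0.0891)  len=0.3764
  (v7,v10,v8) [++-] → (-1.2338, -0.188193, 0.0891)–(-1.2338, 0.8964, 0.0891)  len=1.0846
  (v8,v10,v11) [-+-] → (-1.2338, -0.188193, 0.0891)–(-1.2338, -0.8964, 0.0891)  len=0.7082
  (v9,v12,v10) [--+] → (0.292747, -1.88634, 0.0891)–(-1.70357, -1.2377, 0.0891)  len=2.0990
  (v10,v12,v13) [+-+] → (0.292747, -1.88634, 0.0891)–(0.650722, -2.00265, 0.0891)  len=0.3764
  (v10,v13,v11) [++-] → (-0.202263, -1.23155, 0.0891)–(-1.2338, -0.8964, 0.0891)  len=1.0846
  (v11,v13,v14) [-+-] → (-0.202263, -1.23155, 0.0891)–(0.4713, -1.4504, 0.0891)  len=0.7082
  (v12,v0,v13) [--+] → (1.88447, -0.304502, 0.0891)–(0.650722, -2.00265, 0.0891)  len=2.0990
  (v13,v0,v1) [+-+] → (1.88447, -0.304502, 0.0891)–(2.10569, 0, 0.0891)  len=0.3764
  (v13,v1,v14) [++-] → (1.10876, -0.572949, 0.0891)–(0.4713, -1.4504, 0.0891)  len=1.0846
  (v14,v1,v2) [-+-] → (1.10876, -0.572949, 0.0891)–(1.525, 0, 0.0891)  len=0.7082

Chained into 2 loop(s):
  loop 1: 10 segments, perimeter = 12.3771
  loop 2: 10 segments, perimeter = 8.9640
Total perimeter = 21.341


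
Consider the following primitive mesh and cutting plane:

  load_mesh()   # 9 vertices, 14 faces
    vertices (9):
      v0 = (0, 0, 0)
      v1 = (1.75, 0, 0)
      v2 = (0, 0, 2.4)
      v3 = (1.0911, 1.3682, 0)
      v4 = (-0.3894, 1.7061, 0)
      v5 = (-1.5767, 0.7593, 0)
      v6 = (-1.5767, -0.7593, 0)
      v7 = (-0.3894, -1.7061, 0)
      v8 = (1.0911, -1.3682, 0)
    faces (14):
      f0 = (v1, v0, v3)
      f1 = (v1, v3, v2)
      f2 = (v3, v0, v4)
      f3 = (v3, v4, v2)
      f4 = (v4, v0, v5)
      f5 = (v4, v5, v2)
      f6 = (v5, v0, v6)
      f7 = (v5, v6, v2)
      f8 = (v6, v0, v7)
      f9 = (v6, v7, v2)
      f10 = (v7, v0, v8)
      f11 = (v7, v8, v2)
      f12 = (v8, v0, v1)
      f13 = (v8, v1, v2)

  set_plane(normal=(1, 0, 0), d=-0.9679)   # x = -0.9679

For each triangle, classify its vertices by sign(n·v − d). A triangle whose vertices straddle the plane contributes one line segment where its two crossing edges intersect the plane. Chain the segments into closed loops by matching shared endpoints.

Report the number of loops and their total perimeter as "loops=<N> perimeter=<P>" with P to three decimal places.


loops=1 perimeter=5.843

Straddling triangles (6 of 14):
  (v4,v0,v5) [++-] → (-0.9679, 0.466117, 0)–(-0.9679, 1.24478, 0)  len=0.7787
  (v4,v5,v2) [+-+] → (-0.9679, 1.24478, 0)–(-0.9679, 0.466117, 0.926695)  len=1.2104
  (v5,v0,v6) [-+-] → (-0.9679, 0.466117, 0)–(-0.9679, -0.466117, 0)  len=0.9322
  (v5,v6,v2) [--+] → (-0.9679, -0.466117, 0.926695)–(-0.9679, 0.466117, 0.926695)  len=0.9322
  (v6,v0,v7) [-++] → (-0.9679, -0.466117, 0)–(-0.9679, -1.24478, 0)  len=0.7787
  (v6,v7,v2) [-++] → (-0.9679, -1.24478, 0)–(-0.9679, -0.466117, 0.926695)  len=1.2104

Chained into 1 loop(s):
  loop 1: 6 segments, perimeter = 5.8426
Total perimeter = 5.843


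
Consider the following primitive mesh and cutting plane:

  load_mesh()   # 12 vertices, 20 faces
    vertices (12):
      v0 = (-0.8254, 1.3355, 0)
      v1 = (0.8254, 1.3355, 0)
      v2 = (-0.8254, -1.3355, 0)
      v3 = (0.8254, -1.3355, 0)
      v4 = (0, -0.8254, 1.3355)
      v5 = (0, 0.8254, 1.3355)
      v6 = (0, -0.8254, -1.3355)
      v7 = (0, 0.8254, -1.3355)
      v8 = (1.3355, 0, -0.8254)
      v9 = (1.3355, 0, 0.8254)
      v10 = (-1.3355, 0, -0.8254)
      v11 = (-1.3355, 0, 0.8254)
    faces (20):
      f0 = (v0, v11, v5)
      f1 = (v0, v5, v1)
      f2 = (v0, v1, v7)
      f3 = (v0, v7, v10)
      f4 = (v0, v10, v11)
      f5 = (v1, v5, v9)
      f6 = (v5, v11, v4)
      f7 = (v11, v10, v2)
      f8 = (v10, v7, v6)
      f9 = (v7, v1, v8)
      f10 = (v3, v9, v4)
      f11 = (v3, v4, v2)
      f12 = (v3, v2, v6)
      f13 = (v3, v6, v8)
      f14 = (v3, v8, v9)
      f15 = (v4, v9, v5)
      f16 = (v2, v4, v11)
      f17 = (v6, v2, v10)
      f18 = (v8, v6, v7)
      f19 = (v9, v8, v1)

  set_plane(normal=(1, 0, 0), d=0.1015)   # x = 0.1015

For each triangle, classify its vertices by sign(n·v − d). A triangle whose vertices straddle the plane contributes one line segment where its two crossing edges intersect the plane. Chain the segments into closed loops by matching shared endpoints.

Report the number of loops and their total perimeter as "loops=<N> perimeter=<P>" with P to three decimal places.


loops=1 perimeter=8.776

Straddling triangles (10 of 20):
  (v0,v5,v1) [--+] → (0.1015, 0.888127, 1.17127)–(0.1015, 1.3355, 0)  len=1.2538
  (v0,v1,v7) [-+-] → (0.1015, 1.3355, 0)–(0.1015, 0.888127, -1.17127)  len=1.2538
  (v1,v5,v9) [+-+] → (0.1015, 0.888127, 1.17127)–(0.1015, 0.762668, 1.29673)  len=0.1774
  (v7,v1,v8) [-++] → (0.1015, 0.888127, -1.17127)–(0.1015, 0.762668, -1.29673)  len=0.1774
  (v3,v9,v4) [++-] → (0.1015, -0.762668, 1.29673)–(0.1015, -0.888127, 1.17127)  len=0.1774
  (v3,v4,v2) [+--] → (0.1015, -0.888127, 1.17127)–(0.1015, -1.3355, 0)  len=1.2538
  (v3,v2,v6) [+--] → (0.1015, -1.3355, 0)–(0.1015, -0.888127, -1.17127)  len=1.2538
  (v3,v6,v8) [+-+] → (0.1015, -0.888127, -1.17127)–(0.1015, -0.762668, -1.29673)  len=0.1774
  (v4,v9,v5) [-+-] → (0.1015, -0.762668, 1.29673)–(0.1015, 0.762668, 1.29673)  len=1.5253
  (v8,v6,v7) [+--] → (0.1015, -0.762668, -1.29673)–(0.1015, 0.762668, -1.29673)  len=1.5253

Chained into 1 loop(s):
  loop 1: 10 segments, perimeter = 8.7756
Total perimeter = 8.776


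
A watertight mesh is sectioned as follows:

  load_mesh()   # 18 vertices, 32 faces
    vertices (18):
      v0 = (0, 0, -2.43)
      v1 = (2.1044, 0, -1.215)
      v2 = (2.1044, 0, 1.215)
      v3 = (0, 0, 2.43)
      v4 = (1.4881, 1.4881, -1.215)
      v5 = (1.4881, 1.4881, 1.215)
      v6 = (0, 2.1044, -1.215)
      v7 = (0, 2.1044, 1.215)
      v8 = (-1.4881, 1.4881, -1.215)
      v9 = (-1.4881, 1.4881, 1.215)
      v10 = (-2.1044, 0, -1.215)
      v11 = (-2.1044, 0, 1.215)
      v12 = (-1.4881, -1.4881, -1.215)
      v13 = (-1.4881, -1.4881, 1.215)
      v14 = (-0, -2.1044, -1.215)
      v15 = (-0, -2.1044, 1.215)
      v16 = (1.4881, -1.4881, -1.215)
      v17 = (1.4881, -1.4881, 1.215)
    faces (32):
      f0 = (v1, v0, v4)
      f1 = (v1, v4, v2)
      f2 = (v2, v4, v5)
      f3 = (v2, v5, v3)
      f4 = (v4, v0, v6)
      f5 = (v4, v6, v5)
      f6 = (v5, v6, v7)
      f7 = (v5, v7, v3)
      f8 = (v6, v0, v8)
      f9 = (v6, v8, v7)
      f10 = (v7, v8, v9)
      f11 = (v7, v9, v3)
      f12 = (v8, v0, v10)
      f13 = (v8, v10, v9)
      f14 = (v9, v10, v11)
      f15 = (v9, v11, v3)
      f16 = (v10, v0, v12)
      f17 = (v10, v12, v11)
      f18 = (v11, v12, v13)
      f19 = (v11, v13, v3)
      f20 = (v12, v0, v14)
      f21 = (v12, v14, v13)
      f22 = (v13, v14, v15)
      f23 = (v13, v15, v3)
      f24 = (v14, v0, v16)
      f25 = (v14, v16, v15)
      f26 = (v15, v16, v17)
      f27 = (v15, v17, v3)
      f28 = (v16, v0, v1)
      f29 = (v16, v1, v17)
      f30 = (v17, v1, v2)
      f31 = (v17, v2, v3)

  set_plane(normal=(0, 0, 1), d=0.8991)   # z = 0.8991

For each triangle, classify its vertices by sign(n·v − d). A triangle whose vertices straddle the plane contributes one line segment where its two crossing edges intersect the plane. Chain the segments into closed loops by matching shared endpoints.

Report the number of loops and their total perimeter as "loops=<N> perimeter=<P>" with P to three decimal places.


loops=1 perimeter=12.885

Straddling triangles (16 of 32):
  (v1,v4,v2) [--+] → (2.02428, 0.193453, 0.8991)–(2.1044, 0, 0.8991)  len=0.2094
  (v2,v4,v5) [+-+] → (2.02428, 0.193453, 0.8991)–(1.4881, 1.4881, 0.8991)  len=1.4013
  (v4,v6,v5) [--+] → (1.29465, 1.56822, 0.8991)–(1.4881, 1.4881, 0.8991)  len=0.2094
  (v5,v6,v7) [+-+] → (1.29465, 1.56822, 0.8991)–(0, 2.1044, 0.8991)  len=1.4013
  (v6,v8,v7) [--+] → (-0.193453, 2.02428, 0.8991)–(0, 2.1044, 0.8991)  len=0.2094
  (v7,v8,v9) [+-+] → (-0.193453, 2.02428, 0.8991)–(-1.4881, 1.4881, 0.8991)  len=1.4013
  (v8,v10,v9) [--+] → (-1.56822, 1.29465, 0.8991)–(-1.4881, 1.4881, 0.8991)  len=0.2094
  (v9,v10,v11) [+-+] → (-1.56822, 1.29465, 0.8991)–(-2.1044, 0, 0.8991)  len=1.4013
  (v10,v12,v11) [--+] → (-2.02428, -0.193453, 0.8991)–(-2.1044, 0, 0.8991)  len=0.2094
  (v11,v12,v13) [+-+] → (-2.02428, -0.193453, 0.8991)–(-1.4881, -1.4881, 0.8991)  len=1.4013
  (v12,v14,v13) [--+] → (-1.29465, -1.56822, 0.8991)–(-1.4881, -1.4881, 0.8991)  len=0.2094
  (v13,v14,v15) [+-+] → (-1.29465, -1.56822, 0.8991)–(0, -2.1044, 0.8991)  len=1.4013
  (v14,v16,v15) [--+] → (0.193453, -2.02428, 0.8991)–(0, -2.1044, 0.8991)  len=0.2094
  (v15,v16,v17) [+-+] → (0.193453, -2.02428, 0.8991)–(1.4881, -1.4881, 0.8991)  len=1.4013
  (v16,v1,v17) [--+] → (1.56822, -1.29465, 0.8991)–(1.4881, -1.4881, 0.8991)  len=0.2094
  (v17,v1,v2) [+-+] → (1.56822, -1.29465, 0.8991)–(2.1044, 0, 0.8991)  len=1.4013

Chained into 1 loop(s):
  loop 1: 16 segments, perimeter = 12.8854
Total perimeter = 12.885


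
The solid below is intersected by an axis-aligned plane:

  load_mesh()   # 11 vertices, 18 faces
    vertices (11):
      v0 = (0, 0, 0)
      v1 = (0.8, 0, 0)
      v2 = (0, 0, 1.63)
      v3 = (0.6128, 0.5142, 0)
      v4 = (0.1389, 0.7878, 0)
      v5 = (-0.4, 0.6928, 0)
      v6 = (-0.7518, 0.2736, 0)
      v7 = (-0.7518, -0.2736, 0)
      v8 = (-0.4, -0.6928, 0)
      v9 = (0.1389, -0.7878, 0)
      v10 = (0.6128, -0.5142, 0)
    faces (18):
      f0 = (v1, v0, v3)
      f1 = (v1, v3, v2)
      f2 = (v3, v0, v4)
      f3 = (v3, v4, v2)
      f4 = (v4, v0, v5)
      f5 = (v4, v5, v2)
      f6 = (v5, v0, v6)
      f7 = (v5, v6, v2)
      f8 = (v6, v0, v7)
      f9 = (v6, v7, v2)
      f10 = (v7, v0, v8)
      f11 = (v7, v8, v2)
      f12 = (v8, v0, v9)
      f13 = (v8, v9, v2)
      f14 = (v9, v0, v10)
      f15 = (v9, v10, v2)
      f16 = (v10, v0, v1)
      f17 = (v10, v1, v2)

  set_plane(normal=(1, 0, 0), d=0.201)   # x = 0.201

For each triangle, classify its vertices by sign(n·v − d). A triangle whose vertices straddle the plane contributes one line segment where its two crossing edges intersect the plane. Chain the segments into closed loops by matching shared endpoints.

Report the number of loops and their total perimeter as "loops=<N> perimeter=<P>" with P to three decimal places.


Straddling triangles (8 of 18):
  (v1,v0,v3) [+-+] → (0.201, 0, 0)–(0.201, 0.168659, 0)  len=0.1687
  (v1,v3,v2) [++-] → (0.201, 0.168659, 1.09536)–(0.201, 0, 1.22046)  len=0.2100
  (v3,v0,v4) [+--] → (0.201, 0.168659, 0)–(0.201, 0.751947, 0)  len=0.5833
  (v3,v4,v2) [+--] → (0.201, 0.751947, 0)–(0.201, 0.168659, 1.09536)  len=1.2410
  (v9,v0,v10) [--+] → (0.201, -0.168659, 0)–(0.201, -0.751947, 0)  len=0.5833
  (v9,v10,v2) [-+-] → (0.201, -0.751947, 0)–(0.201, -0.168659, 1.09536)  len=1.2410
  (v10,v0,v1) [+-+] → (0.201, -0.168659, 0)–(0.201, 0, 0)  len=0.1687
  (v10,v1,v2) [++-] → (0.201, 0, 1.22046)–(0.201, -0.168659, 1.09536)  len=0.2100

Chained into 1 loop(s):
  loop 1: 8 segments, perimeter = 4.4058
Total perimeter = 4.406

loops=1 perimeter=4.406


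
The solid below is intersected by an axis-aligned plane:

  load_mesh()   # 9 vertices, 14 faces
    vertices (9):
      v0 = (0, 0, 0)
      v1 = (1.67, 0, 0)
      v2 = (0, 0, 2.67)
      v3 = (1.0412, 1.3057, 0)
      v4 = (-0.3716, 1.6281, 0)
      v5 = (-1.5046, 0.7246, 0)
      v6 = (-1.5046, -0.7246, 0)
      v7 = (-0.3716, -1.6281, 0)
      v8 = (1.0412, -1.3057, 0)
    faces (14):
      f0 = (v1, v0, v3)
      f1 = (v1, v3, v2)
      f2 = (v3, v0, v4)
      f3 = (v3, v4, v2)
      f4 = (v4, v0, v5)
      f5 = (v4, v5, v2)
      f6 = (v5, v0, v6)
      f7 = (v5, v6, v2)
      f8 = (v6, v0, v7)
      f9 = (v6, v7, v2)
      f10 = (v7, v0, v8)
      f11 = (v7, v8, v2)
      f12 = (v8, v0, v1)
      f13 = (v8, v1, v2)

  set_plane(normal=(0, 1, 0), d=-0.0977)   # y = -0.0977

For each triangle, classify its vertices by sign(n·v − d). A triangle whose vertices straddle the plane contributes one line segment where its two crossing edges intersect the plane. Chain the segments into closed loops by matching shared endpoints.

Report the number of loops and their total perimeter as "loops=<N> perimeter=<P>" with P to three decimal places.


Straddling triangles (8 of 14):
  (v5,v0,v6) [++-] → (-0.20287, -0.0977, 0)–(-1.5046, -0.0977, 0)  len=1.3017
  (v5,v6,v2) [+-+] → (-1.5046, -0.0977, 0)–(-0.20287, -0.0977, 2.31)  len=2.6515
  (v6,v0,v7) [-+-] → (-0.20287, -0.0977, 0)–(-0.0222992, -0.0977, 0)  len=0.1806
  (v6,v7,v2) [--+] → (-0.0222992, -0.0977, 2.50978)–(-0.20287, -0.0977, 2.31)  len=0.2693
  (v7,v0,v8) [-+-] → (-0.0222992, -0.0977, 0)–(0.0779086, -0.0977, 0)  len=0.1002
  (v7,v8,v2) [--+] → (0.0779086, -0.0977, 2.47022)–(-0.0222992, -0.0977, 2.50978)  len=0.1077
  (v8,v0,v1) [-++] → (0.0779086, -0.0977, 0)–(1.62295, -0.0977, 0)  len=1.5450
  (v8,v1,v2) [-++] → (1.62295, -0.0977, 0)–(0.0779086, -0.0977, 2.47022)  len=2.9136

Chained into 1 loop(s):
  loop 1: 8 segments, perimeter = 9.0697
Total perimeter = 9.070

loops=1 perimeter=9.070


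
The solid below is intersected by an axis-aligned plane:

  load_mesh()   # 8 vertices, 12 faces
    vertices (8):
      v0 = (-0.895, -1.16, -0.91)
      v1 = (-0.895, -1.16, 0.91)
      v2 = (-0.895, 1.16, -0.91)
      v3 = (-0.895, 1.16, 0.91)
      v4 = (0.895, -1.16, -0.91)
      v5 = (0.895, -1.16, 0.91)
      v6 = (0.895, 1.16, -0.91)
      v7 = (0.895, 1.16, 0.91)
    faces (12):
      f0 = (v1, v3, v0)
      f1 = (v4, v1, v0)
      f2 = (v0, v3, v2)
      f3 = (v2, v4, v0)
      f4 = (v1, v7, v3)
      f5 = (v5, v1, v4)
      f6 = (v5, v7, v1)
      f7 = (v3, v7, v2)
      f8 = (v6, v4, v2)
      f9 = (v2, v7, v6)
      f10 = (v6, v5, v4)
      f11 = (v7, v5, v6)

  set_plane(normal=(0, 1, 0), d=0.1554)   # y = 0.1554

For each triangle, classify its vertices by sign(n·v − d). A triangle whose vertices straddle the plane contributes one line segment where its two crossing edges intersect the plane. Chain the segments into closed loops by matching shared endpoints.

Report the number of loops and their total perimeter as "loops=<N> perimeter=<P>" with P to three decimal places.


loops=1 perimeter=7.220

Straddling triangles (8 of 12):
  (v1,v3,v0) [-+-] → (-0.895, 0.1554, 0.91)–(-0.895, 0.1554, 0.121909)  len=0.7881
  (v0,v3,v2) [-++] → (-0.895, 0.1554, 0.121909)–(-0.895, 0.1554, -0.91)  len=1.0319
  (v2,v4,v0) [+--] → (-0.119899, 0.1554, -0.91)–(-0.895, 0.1554, -0.91)  len=0.7751
  (v1,v7,v3) [-++] → (0.119899, 0.1554, 0.91)–(-0.895, 0.1554, 0.91)  len=1.0149
  (v5,v7,v1) [-+-] → (0.895, 0.1554, 0.91)–(0.119899, 0.1554, 0.91)  len=0.7751
  (v6,v4,v2) [+-+] → (0.895, 0.1554, -0.91)–(-0.119899, 0.1554, -0.91)  len=1.0149
  (v6,v5,v4) [+--] → (0.895, 0.1554, -0.121909)–(0.895, 0.1554, -0.91)  len=0.7881
  (v7,v5,v6) [+-+] → (0.895, 0.1554, 0.91)–(0.895, 0.1554, -0.121909)  len=1.0319

Chained into 1 loop(s):
  loop 1: 8 segments, perimeter = 7.2200
Total perimeter = 7.220


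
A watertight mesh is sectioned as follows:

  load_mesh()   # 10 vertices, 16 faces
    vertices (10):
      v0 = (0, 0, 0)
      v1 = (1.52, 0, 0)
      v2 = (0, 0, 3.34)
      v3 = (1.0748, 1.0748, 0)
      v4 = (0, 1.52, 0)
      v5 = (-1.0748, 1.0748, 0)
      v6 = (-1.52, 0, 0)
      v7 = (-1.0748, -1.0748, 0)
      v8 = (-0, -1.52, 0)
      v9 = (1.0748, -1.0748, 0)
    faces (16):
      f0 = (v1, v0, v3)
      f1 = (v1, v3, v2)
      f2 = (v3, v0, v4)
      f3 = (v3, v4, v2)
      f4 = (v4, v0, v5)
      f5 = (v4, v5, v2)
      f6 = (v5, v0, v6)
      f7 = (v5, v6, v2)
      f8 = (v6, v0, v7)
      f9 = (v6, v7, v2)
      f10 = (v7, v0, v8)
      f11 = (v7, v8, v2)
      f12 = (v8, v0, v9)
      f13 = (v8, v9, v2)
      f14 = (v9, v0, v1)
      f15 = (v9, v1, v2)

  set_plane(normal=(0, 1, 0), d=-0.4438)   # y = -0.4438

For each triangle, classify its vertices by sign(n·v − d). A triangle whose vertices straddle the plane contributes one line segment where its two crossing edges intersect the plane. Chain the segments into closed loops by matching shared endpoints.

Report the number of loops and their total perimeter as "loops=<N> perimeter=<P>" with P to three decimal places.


Straddling triangles (8 of 16):
  (v6,v0,v7) [++-] → (-0.4438, -0.4438, 0)–(-1.33617, -0.4438, 0)  len=0.8924
  (v6,v7,v2) [+-+] → (-1.33617, -0.4438, 0)–(-0.4438, -0.4438, 1.96087)  len=2.1544
  (v7,v0,v8) [-+-] → (-0.4438, -0.4438, 0)–(0, -0.4438, 0)  len=0.4438
  (v7,v8,v2) [--+] → (0, -0.4438, 2.36481)–(-0.4438, -0.4438, 1.96087)  len=0.6001
  (v8,v0,v9) [-+-] → (0, -0.4438, 0)–(0.4438, -0.4438, 0)  len=0.4438
  (v8,v9,v2) [--+] → (0.4438, -0.4438, 1.96087)–(0, -0.4438, 2.36481)  len=0.6001
  (v9,v0,v1) [-++] → (0.4438, -0.4438, 0)–(1.33617, -0.4438, 0)  len=0.8924
  (v9,v1,v2) [-++] → (1.33617, -0.4438, 0)–(0.4438, -0.4438, 1.96087)  len=2.1544

Chained into 1 loop(s):
  loop 1: 8 segments, perimeter = 8.1813
Total perimeter = 8.181

loops=1 perimeter=8.181


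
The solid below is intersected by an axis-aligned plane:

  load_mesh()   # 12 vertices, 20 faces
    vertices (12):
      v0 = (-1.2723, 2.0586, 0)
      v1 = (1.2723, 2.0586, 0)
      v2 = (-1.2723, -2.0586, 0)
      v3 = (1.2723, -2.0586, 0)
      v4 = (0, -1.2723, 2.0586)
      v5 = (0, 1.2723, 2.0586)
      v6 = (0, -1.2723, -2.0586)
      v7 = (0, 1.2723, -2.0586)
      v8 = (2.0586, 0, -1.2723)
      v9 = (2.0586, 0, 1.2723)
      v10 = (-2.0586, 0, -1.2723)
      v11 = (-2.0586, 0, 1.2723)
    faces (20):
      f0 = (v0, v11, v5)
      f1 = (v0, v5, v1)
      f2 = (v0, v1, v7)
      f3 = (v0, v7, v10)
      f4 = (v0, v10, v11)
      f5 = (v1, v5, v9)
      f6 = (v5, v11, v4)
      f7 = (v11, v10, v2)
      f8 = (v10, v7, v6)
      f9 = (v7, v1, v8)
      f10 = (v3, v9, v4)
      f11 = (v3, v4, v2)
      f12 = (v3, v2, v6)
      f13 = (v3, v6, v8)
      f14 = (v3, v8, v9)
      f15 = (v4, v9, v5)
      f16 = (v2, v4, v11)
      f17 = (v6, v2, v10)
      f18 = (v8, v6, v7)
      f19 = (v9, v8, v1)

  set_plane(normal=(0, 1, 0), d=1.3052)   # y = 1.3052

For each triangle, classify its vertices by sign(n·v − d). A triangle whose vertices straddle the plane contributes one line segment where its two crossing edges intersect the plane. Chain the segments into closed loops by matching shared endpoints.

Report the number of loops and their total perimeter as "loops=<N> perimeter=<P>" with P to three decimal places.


loops=1 perimeter=10.599

Straddling triangles (8 of 20):
  (v0,v11,v5) [+--] → (-1.56007, 1.3052, 0.465632)–(-0.053235, 1.3052, 1.97247)  len=2.1310
  (v0,v5,v1) [+-+] → (-0.053235, 1.3052, 1.97247)–(0.053235, 1.3052, 1.97247)  len=0.1065
  (v0,v1,v7) [++-] → (0.053235, 1.3052, -1.97247)–(-0.053235, 1.3052, -1.97247)  len=0.1065
  (v0,v7,v10) [+--] → (-0.053235, 1.3052, -1.97247)–(-1.56007, 1.3052, -0.465632)  len=2.1310
  (v0,v10,v11) [+--] → (-1.56007, 1.3052, -0.465632)–(-1.56007, 1.3052, 0.465632)  len=0.9313
  (v1,v5,v9) [+--] → (0.053235, 1.3052, 1.97247)–(1.56007, 1.3052, 0.465632)  len=2.1310
  (v7,v1,v8) [-+-] → (0.053235, 1.3052, -1.97247)–(1.56007, 1.3052, -0.465632)  len=2.1310
  (v9,v8,v1) [--+] → (1.56007, 1.3052, -0.465632)–(1.56007, 1.3052, 0.465632)  len=0.9313

Chained into 1 loop(s):
  loop 1: 8 segments, perimeter = 10.5994
Total perimeter = 10.599


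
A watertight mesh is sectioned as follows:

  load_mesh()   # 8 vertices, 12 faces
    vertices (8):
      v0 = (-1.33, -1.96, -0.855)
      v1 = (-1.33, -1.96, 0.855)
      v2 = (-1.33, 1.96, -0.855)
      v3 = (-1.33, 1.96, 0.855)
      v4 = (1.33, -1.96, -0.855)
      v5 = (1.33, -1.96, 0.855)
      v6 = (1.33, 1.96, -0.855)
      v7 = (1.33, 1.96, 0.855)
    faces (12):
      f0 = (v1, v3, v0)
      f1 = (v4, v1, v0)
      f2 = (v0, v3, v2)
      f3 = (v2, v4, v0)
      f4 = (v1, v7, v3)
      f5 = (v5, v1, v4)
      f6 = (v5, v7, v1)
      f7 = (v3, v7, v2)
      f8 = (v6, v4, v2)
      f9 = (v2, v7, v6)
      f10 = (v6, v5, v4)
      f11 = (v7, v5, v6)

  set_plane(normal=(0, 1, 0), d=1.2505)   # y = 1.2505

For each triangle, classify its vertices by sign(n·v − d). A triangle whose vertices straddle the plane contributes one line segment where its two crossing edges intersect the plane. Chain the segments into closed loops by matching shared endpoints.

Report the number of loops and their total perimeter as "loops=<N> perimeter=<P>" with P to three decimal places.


loops=1 perimeter=8.740

Straddling triangles (8 of 12):
  (v1,v3,v0) [-+-] → (-1.33, 1.2505, 0.855)–(-1.33, 1.2505, 0.545499)  len=0.3095
  (v0,v3,v2) [-++] → (-1.33, 1.2505, 0.545499)–(-1.33, 1.2505, -0.855)  len=1.4005
  (v2,v4,v0) [+--] → (-0.848554, 1.2505, -0.855)–(-1.33, 1.2505, -0.855)  len=0.4814
  (v1,v7,v3) [-++] → (0.848554, 1.2505, 0.855)–(-1.33, 1.2505, 0.855)  len=2.1786
  (v5,v7,v1) [-+-] → (1.33, 1.2505, 0.855)–(0.848554, 1.2505, 0.855)  len=0.4814
  (v6,v4,v2) [+-+] → (1.33, 1.2505, -0.855)–(-0.848554, 1.2505, -0.855)  len=2.1786
  (v6,v5,v4) [+--] → (1.33, 1.2505, -0.545499)–(1.33, 1.2505, -0.855)  len=0.3095
  (v7,v5,v6) [+-+] → (1.33, 1.2505, 0.855)–(1.33, 1.2505, -0.545499)  len=1.4005

Chained into 1 loop(s):
  loop 1: 8 segments, perimeter = 8.7400
Total perimeter = 8.740


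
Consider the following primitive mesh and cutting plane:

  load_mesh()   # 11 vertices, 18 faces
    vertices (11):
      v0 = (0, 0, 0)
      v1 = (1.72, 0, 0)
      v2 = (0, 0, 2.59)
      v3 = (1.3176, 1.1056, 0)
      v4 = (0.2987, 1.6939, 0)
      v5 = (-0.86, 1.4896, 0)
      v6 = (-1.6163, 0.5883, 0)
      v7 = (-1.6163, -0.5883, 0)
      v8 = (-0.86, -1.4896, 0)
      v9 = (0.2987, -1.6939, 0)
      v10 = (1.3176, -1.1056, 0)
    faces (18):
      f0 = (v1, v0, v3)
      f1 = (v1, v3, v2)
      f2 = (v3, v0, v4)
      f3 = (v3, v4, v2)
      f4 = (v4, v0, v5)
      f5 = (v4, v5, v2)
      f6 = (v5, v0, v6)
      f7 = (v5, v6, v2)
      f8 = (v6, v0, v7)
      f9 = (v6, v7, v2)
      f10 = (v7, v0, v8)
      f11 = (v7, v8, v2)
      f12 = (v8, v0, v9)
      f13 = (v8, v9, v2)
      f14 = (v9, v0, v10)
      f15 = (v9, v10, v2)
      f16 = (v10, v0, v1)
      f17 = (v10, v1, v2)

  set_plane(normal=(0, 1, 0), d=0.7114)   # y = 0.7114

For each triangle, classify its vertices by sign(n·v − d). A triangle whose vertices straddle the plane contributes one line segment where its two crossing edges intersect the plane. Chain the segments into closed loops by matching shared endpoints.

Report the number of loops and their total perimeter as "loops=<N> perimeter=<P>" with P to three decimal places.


loops=1 perimeter=7.310

Straddling triangles (8 of 18):
  (v1,v0,v3) [--+] → (0.847812, 0.7114, 0)–(1.46108, 0.7114, 0)  len=0.6133
  (v1,v3,v2) [-+-] → (1.46108, 0.7114, 0)–(0.847812, 0.7114, 0.923461)  len=1.1085
  (v3,v0,v4) [+-+] → (0.847812, 0.7114, 0)–(0.125447, 0.7114, 0)  len=0.7224
  (v3,v4,v2) [++-] → (0.125447, 0.7114, 1.50226)–(0.847812, 0.7114, 0.923461)  len=0.9256
  (v4,v0,v5) [+-+] → (0.125447, 0.7114, 0)–(-0.410717, 0.7114, 0)  len=0.5362
  (v4,v5,v2) [++-] → (-0.410717, 0.7114, 1.35307)–(0.125447, 0.7114, 1.50226)  len=0.5565
  (v5,v0,v6) [+--] → (-0.410717, 0.7114, 0)–(-1.513, 0.7114, 0)  len=1.1023
  (v5,v6,v2) [+--] → (-1.513, 0.7114, 0)–(-0.410717, 0.7114, 1.35307)  len=1.7452

Chained into 1 loop(s):
  loop 1: 8 segments, perimeter = 7.3100
Total perimeter = 7.310


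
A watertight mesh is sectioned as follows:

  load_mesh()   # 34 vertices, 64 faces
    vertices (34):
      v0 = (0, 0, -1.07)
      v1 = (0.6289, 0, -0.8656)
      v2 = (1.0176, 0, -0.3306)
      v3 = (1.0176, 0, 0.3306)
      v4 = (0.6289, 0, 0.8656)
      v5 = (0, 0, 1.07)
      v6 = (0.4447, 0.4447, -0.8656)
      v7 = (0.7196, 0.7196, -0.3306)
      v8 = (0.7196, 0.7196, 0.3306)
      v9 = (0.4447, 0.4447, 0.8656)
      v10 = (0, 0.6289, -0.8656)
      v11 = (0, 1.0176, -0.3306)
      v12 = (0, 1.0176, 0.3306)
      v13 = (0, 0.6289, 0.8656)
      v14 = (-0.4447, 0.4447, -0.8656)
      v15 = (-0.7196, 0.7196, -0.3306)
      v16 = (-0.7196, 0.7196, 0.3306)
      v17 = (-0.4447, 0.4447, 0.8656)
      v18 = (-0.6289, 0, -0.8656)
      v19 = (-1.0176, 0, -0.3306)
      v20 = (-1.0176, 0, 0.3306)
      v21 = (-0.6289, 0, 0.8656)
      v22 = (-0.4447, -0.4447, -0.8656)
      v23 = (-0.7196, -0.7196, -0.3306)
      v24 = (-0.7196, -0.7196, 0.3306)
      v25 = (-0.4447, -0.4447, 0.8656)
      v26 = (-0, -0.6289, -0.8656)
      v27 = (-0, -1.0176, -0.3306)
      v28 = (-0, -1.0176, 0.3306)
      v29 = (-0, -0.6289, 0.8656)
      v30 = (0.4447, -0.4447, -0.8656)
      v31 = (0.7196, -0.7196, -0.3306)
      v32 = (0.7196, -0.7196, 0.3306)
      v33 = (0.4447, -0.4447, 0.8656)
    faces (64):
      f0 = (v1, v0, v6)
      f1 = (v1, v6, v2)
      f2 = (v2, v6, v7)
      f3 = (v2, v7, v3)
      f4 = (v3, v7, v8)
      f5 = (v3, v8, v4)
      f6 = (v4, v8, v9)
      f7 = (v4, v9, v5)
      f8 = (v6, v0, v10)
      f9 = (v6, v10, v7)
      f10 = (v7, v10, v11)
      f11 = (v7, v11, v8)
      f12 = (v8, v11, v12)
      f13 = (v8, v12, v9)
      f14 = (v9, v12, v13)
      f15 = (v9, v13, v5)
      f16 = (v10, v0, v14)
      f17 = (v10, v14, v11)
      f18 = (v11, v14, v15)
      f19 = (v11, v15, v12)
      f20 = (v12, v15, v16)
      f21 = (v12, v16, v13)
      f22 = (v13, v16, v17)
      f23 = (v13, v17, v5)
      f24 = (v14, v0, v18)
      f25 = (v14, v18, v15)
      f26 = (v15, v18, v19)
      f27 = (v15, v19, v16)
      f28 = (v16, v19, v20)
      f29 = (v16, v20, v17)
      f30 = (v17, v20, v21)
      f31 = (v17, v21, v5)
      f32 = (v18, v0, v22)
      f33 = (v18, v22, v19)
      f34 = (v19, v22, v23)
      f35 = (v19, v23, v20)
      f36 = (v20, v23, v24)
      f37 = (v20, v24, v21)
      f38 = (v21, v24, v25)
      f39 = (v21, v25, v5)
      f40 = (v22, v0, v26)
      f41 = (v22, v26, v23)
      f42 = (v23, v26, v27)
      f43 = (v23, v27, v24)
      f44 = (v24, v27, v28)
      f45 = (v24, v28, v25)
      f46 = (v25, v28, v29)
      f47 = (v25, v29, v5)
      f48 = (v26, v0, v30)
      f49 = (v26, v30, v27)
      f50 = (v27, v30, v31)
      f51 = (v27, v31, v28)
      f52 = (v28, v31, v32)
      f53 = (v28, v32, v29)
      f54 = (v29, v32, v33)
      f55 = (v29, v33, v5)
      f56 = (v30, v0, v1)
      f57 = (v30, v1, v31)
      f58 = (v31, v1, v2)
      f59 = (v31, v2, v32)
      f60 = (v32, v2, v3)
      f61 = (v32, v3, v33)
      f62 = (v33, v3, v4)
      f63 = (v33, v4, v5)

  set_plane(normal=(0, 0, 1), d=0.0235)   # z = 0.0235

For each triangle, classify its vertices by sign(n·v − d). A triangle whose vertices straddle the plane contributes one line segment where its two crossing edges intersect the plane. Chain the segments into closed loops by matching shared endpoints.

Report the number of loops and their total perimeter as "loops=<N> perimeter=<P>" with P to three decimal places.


Straddling triangles (16 of 64):
  (v2,v7,v3) [--+] → (0.879191, 0.334224, 0.0235)–(1.0176, 0, 0.0235)  len=0.3617
  (v3,v7,v8) [+-+] → (0.879191, 0.334224, 0.0235)–(0.7196, 0.7196, 0.0235)  len=0.4171
  (v7,v11,v8) [--+] → (0.385376, 0.858009, 0.0235)–(0.7196, 0.7196, 0.0235)  len=0.3617
  (v8,v11,v12) [+-+] → (0.385376, 0.858009, 0.0235)–(0, 1.0176, 0.0235)  len=0.4171
  (v11,v15,v12) [--+] → (-0.334224, 0.879191, 0.0235)–(0, 1.0176, 0.0235)  len=0.3617
  (v12,v15,v16) [+-+] → (-0.334224, 0.879191, 0.0235)–(-0.7196, 0.7196, 0.0235)  len=0.4171
  (v15,v19,v16) [--+] → (-0.858009, 0.385376, 0.0235)–(-0.7196, 0.7196, 0.0235)  len=0.3617
  (v16,v19,v20) [+-+] → (-0.858009, 0.385376, 0.0235)–(-1.0176, 0, 0.0235)  len=0.4171
  (v19,v23,v20) [--+] → (-0.879191, -0.334224, 0.0235)–(-1.0176, 0, 0.0235)  len=0.3617
  (v20,v23,v24) [+-+] → (-0.879191, -0.334224, 0.0235)–(-0.7196, -0.7196, 0.0235)  len=0.4171
  (v23,v27,v24) [--+] → (-0.385376, -0.858009, 0.0235)–(-0.7196, -0.7196, 0.0235)  len=0.3617
  (v24,v27,v28) [+-+] → (-0.385376, -0.858009, 0.0235)–(0, -1.0176, 0.0235)  len=0.4171
  (v27,v31,v28) [--+] → (0.334224, -0.879191, 0.0235)–(0, -1.0176, 0.0235)  len=0.3617
  (v28,v31,v32) [+-+] → (0.334224, -0.879191, 0.0235)–(0.7196, -0.7196, 0.0235)  len=0.4171
  (v31,v2,v32) [--+] → (0.858009, -0.385376, 0.0235)–(0.7196, -0.7196, 0.0235)  len=0.3617
  (v32,v2,v3) [+-+] → (0.858009, -0.385376, 0.0235)–(1.0176, 0, 0.0235)  len=0.4171

Chained into 1 loop(s):
  loop 1: 16 segments, perimeter = 6.2309
Total perimeter = 6.231

loops=1 perimeter=6.231


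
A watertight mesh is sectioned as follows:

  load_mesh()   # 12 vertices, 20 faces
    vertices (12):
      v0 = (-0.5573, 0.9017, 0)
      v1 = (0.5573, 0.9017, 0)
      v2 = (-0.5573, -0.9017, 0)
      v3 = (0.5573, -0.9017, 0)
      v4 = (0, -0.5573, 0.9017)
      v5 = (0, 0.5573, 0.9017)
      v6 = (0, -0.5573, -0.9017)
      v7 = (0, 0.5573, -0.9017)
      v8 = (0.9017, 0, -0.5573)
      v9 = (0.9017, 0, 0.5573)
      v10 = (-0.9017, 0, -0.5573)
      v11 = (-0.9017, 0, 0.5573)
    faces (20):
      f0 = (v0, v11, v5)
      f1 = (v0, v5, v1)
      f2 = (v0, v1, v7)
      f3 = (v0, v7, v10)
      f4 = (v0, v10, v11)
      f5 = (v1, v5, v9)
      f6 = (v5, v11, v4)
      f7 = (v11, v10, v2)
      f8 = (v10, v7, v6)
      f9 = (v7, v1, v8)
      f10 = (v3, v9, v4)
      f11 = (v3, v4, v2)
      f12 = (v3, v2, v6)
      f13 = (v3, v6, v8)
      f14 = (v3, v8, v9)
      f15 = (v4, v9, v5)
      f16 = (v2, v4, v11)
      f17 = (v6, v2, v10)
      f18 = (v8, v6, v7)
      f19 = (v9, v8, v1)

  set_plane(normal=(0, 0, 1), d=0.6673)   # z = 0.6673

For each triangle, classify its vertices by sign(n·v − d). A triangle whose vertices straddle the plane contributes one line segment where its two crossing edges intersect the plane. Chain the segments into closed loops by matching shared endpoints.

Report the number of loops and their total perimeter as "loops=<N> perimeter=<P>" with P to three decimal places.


Straddling triangles (8 of 20):
  (v0,v11,v5) [--+] → (-0.613701, 0.177999, 0.6673)–(-0.144872, 0.646828, 0.6673)  len=0.6630
  (v0,v5,v1) [-+-] → (-0.144872, 0.646828, 0.6673)–(0.144872, 0.646828, 0.6673)  len=0.2897
  (v1,v5,v9) [-+-] → (0.144872, 0.646828, 0.6673)–(0.613701, 0.177999, 0.6673)  len=0.6630
  (v5,v11,v4) [+-+] → (-0.613701, 0.177999, 0.6673)–(-0.613701, -0.177999, 0.6673)  len=0.3560
  (v3,v9,v4) [--+] → (0.613701, -0.177999, 0.6673)–(0.144872, -0.646828, 0.6673)  len=0.6630
  (v3,v4,v2) [-+-] → (0.144872, -0.646828, 0.6673)–(-0.144872, -0.646828, 0.6673)  len=0.2897
  (v4,v9,v5) [+-+] → (0.613701, -0.177999, 0.6673)–(0.613701, 0.177999, 0.6673)  len=0.3560
  (v2,v4,v11) [-+-] → (-0.144872, -0.646828, 0.6673)–(-0.613701, -0.177999, 0.6673)  len=0.6630

Chained into 1 loop(s):
  loop 1: 8 segments, perimeter = 3.9436
Total perimeter = 3.944

loops=1 perimeter=3.944


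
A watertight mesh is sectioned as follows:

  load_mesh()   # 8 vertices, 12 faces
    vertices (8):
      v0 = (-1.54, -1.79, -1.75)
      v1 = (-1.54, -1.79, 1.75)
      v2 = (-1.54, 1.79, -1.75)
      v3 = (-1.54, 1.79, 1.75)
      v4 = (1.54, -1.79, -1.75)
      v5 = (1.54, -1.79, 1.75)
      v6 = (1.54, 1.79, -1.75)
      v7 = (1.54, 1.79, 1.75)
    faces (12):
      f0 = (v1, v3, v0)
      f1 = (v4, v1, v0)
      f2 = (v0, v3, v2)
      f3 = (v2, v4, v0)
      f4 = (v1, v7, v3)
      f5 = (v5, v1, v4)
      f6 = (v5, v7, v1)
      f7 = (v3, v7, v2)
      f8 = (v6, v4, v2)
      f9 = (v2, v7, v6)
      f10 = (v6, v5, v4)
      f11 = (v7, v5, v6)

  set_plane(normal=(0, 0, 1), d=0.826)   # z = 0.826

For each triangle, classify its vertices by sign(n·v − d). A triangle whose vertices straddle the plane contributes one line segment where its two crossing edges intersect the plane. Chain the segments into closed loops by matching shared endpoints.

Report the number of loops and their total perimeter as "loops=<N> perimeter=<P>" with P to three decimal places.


Straddling triangles (8 of 12):
  (v1,v3,v0) [++-] → (-1.54, 0.84488, 0.826)–(-1.54, -1.79, 0.826)  len=2.6349
  (v4,v1,v0) [-+-] → (-0.72688, -1.79, 0.826)–(-1.54, -1.79, 0.826)  len=0.8131
  (v0,v3,v2) [-+-] → (-1.54, 0.84488, 0.826)–(-1.54, 1.79, 0.826)  len=0.9451
  (v5,v1,v4) [++-] → (-0.72688, -1.79, 0.826)–(1.54, -1.79, 0.826)  len=2.2669
  (v3,v7,v2) [++-] → (0.72688, 1.79, 0.826)–(-1.54, 1.79, 0.826)  len=2.2669
  (v2,v7,v6) [-+-] → (0.72688, 1.79, 0.826)–(1.54, 1.79, 0.826)  len=0.8131
  (v6,v5,v4) [-+-] → (1.54, -0.84488, 0.826)–(1.54, -1.79, 0.826)  len=0.9451
  (v7,v5,v6) [++-] → (1.54, -0.84488, 0.826)–(1.54, 1.79, 0.826)  len=2.6349

Chained into 1 loop(s):
  loop 1: 8 segments, perimeter = 13.3200
Total perimeter = 13.320

loops=1 perimeter=13.320


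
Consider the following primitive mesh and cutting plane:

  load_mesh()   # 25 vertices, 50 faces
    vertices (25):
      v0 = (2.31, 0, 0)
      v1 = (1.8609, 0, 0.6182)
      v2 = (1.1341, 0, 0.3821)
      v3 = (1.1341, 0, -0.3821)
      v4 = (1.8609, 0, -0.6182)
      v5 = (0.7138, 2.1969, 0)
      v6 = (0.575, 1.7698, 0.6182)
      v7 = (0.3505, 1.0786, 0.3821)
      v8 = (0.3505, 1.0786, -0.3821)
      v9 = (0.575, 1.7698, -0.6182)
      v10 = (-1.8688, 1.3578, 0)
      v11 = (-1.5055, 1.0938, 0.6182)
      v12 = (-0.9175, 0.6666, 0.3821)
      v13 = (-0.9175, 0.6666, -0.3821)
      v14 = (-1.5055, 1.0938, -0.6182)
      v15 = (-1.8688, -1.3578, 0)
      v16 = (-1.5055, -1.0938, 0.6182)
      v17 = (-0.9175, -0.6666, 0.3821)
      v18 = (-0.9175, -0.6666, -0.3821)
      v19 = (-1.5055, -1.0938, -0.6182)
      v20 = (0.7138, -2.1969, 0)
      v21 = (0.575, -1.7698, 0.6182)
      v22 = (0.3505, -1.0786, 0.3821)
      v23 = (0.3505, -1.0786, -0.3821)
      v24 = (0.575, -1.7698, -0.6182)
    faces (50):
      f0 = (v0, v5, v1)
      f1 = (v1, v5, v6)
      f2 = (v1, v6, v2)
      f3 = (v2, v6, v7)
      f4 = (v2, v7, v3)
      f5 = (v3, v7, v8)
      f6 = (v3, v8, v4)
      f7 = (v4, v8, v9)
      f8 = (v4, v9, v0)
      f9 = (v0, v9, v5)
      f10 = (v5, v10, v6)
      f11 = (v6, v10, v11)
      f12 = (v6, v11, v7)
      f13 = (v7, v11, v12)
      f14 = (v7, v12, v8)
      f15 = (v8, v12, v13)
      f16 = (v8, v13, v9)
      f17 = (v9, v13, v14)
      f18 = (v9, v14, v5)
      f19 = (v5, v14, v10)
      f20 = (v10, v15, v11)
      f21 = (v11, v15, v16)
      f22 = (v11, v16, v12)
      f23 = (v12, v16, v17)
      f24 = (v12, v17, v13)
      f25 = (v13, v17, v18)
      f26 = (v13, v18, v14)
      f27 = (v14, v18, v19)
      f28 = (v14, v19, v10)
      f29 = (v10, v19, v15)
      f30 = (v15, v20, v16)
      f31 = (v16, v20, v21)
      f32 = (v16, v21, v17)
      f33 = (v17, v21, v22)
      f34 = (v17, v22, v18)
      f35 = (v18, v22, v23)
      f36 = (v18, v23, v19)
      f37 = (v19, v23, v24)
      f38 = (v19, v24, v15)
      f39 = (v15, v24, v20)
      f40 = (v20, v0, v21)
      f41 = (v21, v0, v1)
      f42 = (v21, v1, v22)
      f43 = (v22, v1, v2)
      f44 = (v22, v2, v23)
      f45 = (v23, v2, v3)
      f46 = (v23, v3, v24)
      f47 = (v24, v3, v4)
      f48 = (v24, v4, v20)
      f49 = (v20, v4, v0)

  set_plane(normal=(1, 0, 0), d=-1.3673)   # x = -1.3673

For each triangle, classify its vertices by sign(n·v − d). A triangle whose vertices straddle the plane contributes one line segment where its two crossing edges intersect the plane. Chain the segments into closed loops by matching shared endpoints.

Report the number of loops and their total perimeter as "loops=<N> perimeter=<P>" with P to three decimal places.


Straddling triangles (18 of 50):
  (v5,v10,v6) [+-+] → (-1.3673, 1.52074, 0)–(-1.3673, 1.44235, 0.126863)  len=0.1491
  (v6,v10,v11) [+--] → (-1.3673, 1.44235, 0.126863)–(-1.3673, 1.1387, 0.6182)  len=0.5776
  (v6,v11,v7) [+-+] → (-1.3673, 1.1387, 0.6182)–(-1.3673, 1.09267, 0.60062)  len=0.0493
  (v7,v11,v12) [+-+] → (-1.3673, 1.09267, 0.60062)–(-1.3673, 0.993393, 0.562708)  len=0.1063
  (v9,v13,v14) [++-] → (-1.3673, 0.993393, -0.562708)–(-1.3673, 1.1387, -0.6182)  len=0.1555
  (v9,v14,v5) [+-+] → (-1.3673, 1.1387, -0.6182)–(-1.3673, 1.16249, -0.579704)  len=0.0453
  (v5,v14,v10) [+--] → (-1.3673, 1.16249, -0.579704)–(-1.3673, 1.52074, 0)  len=0.6815
  (v11,v16,v12) [--+] → (-1.3673, -0.680046, 0.562708)–(-1.3673, 0.993393, 0.562708)  len=1.6734
  (v12,v16,v17) [+-+] → (-1.3673, -0.680046, 0.562708)–(-1.3673, -0.993393, 0.562708)  len=0.3133
  (v13,v18,v14) [++-] → (-1.3673, 0.680046, -0.562708)–(-1.3673, 0.993393, -0.562708)  len=0.3133
  (v14,v18,v19) [-+-] → (-1.3673, 0.680046, -0.562708)–(-1.3673, -0.993393, -0.562708)  len=1.6734
  (v15,v20,v16) [-+-] → (-1.3673, -1.52074, 0)–(-1.3673, -1.16249, 0.579704)  len=0.6815
  (v16,v20,v21) [-++] → (-1.3673, -1.16249, 0.579704)–(-1.3673, -1.1387, 0.6182)  len=0.0453
  (v16,v21,v17) [-++] → (-1.3673, -1.1387, 0.6182)–(-1.3673, -0.993393, 0.562708)  len=0.1555
  (v18,v23,v19) [++-] → (-1.3673, -1.09267, -0.60062)–(-1.3673, -0.993393, -0.562708)  len=0.1063
  (v19,v23,v24) [-++] → (-1.3673, -1.09267, -0.60062)–(-1.3673, -1.1387, -0.6182)  len=0.0493
  (v19,v24,v15) [-+-] → (-1.3673, -1.1387, -0.6182)–(-1.3673, -1.44235, -0.126863)  len=0.5776
  (v15,v24,v20) [-++] → (-1.3673, -1.44235, -0.126863)–(-1.3673, -1.52074, 0)  len=0.1491

Chained into 1 loop(s):
  loop 1: 18 segments, perimeter = 7.5026
Total perimeter = 7.503

loops=1 perimeter=7.503


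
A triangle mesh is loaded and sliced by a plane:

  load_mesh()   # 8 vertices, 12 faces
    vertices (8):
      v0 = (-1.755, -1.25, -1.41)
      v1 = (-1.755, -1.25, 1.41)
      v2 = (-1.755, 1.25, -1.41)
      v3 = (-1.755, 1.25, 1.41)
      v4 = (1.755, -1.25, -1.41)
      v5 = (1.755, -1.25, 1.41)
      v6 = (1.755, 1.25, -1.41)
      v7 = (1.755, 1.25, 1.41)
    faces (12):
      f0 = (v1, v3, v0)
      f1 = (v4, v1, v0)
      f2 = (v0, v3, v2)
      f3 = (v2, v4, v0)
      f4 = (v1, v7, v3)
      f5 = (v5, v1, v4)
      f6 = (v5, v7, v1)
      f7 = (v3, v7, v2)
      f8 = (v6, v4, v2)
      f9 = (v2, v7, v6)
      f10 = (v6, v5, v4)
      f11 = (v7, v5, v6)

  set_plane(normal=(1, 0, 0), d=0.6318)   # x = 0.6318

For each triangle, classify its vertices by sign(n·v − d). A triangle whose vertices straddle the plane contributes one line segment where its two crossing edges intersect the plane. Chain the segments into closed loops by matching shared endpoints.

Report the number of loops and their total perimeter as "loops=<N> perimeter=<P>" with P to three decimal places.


loops=1 perimeter=10.640

Straddling triangles (8 of 12):
  (v4,v1,v0) [+--] → (0.6318, -1.25, -0.5076)–(0.6318, -1.25, -1.41)  len=0.9024
  (v2,v4,v0) [-+-] → (0.6318, -0.45, -1.41)–(0.6318, -1.25, -1.41)  len=0.8000
  (v1,v7,v3) [-+-] → (0.6318, 0.45, 1.41)–(0.6318, 1.25, 1.41)  len=0.8000
  (v5,v1,v4) [+-+] → (0.6318, -1.25, 1.41)–(0.6318, -1.25, -0.5076)  len=1.9176
  (v5,v7,v1) [++-] → (0.6318, 0.45, 1.41)–(0.6318, -1.25, 1.41)  len=1.7000
  (v3,v7,v2) [-+-] → (0.6318, 1.25, 1.41)–(0.6318, 1.25, 0.5076)  len=0.9024
  (v6,v4,v2) [++-] → (0.6318, -0.45, -1.41)–(0.6318, 1.25, -1.41)  len=1.7000
  (v2,v7,v6) [-++] → (0.6318, 1.25, 0.5076)–(0.6318, 1.25, -1.41)  len=1.9176

Chained into 1 loop(s):
  loop 1: 8 segments, perimeter = 10.6400
Total perimeter = 10.640
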